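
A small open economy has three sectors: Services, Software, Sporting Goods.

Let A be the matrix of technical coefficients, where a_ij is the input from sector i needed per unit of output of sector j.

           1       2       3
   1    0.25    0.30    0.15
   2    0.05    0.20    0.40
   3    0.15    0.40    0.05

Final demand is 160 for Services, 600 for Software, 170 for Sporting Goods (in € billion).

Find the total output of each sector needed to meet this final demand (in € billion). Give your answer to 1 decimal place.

x_1 = 866.5, x_2 = 1218.6, x_3 = 828.9

I − A =
  [   0.75    -0.30    -0.15]
  [  -0.05     0.80    -0.40]
  [  -0.15    -0.40     0.95]
Cofactors of I−A, C_ij = (−1)^(i+j)·(minor ij) (rows/columns in the sector order above):
  C_11 = (0.80)(0.95) − (-0.40)(-0.40) = 0.6000
  C_12 = −[(-0.05)(0.95) − (-0.40)(-0.15)] = 0.1075
  C_13 = (-0.05)(-0.40) − (0.80)(-0.15) = 0.1400
  C_21 = −[(-0.30)(0.95) − (-0.15)(-0.40)] = 0.3450
  C_22 = (0.75)(0.95) − (-0.15)(-0.15) = 0.6900
  C_23 = −[(0.75)(-0.40) − (-0.30)(-0.15)] = 0.3450
  C_31 = (-0.30)(-0.40) − (-0.15)(0.80) = 0.2400
  C_32 = −[(0.75)(-0.40) − (-0.15)(-0.05)] = 0.3075
  C_33 = (0.75)(0.80) − (-0.30)(-0.05) = 0.5850
det(I−A) = Σ_j (I−A)_1j·C_1j = (0.75)(0.6000) + (-0.30)(0.1075) + (-0.15)(0.1400) = 0.39675
adj(I−A) = Cᵀ =
  [ 0.6000   0.3450   0.2400]
  [ 0.1075   0.6900   0.3075]
  [ 0.1400   0.3450   0.5850]
(I − A)⁻¹ = adj(I−A) / det(I−A) ≈
  [   1.5123     0.8696     0.6049]
  [   0.2710     1.7391     0.7750]
  [   0.3529     0.8696     1.4745]
x = (I − A)⁻¹ d = adj(I−A)·d / det(I−A), with det(I−A) = 0.39675:
  x_1 = (0.6000·160 + 0.3450·600 + 0.2400·170) / 0.39675 = 343.80 / 0.39675 ≈ 866.5
  x_2 = (0.1075·160 + 0.6900·600 + 0.3075·170) / 0.39675 = 483.475 / 0.39675 ≈ 1218.6
  x_3 = (0.1400·160 + 0.3450·600 + 0.5850·170) / 0.39675 = 328.85 / 0.39675 ≈ 828.9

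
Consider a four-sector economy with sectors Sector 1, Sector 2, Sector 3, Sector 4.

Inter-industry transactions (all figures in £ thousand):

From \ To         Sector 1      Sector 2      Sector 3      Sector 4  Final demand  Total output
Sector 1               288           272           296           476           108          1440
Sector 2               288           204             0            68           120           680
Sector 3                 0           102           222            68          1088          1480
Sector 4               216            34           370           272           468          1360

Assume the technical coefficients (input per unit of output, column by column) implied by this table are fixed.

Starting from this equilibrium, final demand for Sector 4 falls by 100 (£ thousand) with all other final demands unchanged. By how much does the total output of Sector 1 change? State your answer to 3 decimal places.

Technical coefficients a_ij = z_ij / X_j:
  a_11 = 288/1440 = 0.20, a_21 = 288/1440 = 0.20, a_31 = 0/1440 = 0.00, a_41 = 216/1440 = 0.15
  a_12 = 272/680 = 0.40, a_22 = 204/680 = 0.30, a_32 = 102/680 = 0.15, a_42 = 34/680 = 0.05
  a_13 = 296/1480 = 0.20, a_23 = 0/1480 = 0.00, a_33 = 222/1480 = 0.15, a_43 = 370/1480 = 0.25
  a_14 = 476/1360 = 0.35, a_24 = 68/1360 = 0.05, a_34 = 68/1360 = 0.05, a_44 = 272/1360 = 0.20
I − A =
  [   0.80    -0.40    -0.20    -0.35]
  [  -0.20     0.70     0.00    -0.05]
  [   0.00    -0.15     0.85    -0.05]
  [  -0.15    -0.05    -0.25     0.80]
Compute the cofactors C_ij = (−1)^(i+j)·(3×3 minor ij) of I−A; the adjugate is their transpose:
adj(I−A) = Cᵀ =
  [ 0.463250   0.319500   0.177750   0.233750]
  [ 0.139875   0.487875   0.061000   0.095500]
  [ 0.030875   0.093125   0.338750   0.040500]
  [ 0.105250   0.119500   0.143000   0.402000]
det(I−A) = Σ_j (I−A)_1j·C_1j = (0.80)(0.463250) + (-0.40)(0.139875) + (-0.20)(0.030875) + (-0.35)(0.105250) = 0.2716375
(I − A)⁻¹ = adj(I−A) / det(I−A) ≈
  [   1.7054     1.1762     0.6544     0.8605]
  [   0.5149     1.7961     0.2246     0.3516]
  [   0.1137     0.3428     1.2471     0.1491]
  [   0.3875     0.4399     0.5264     1.4799]
Δx = (I − A)⁻¹ Δd with Δd having -100 in the Sector 4 component and 0 elsewhere.
So Δx_1 = L_14 · (-100), where L_14 = adj(I−A)_14 / det(I−A) = 0.233750 / 0.2716375.
Δx_1 = 0.233750 × (-100) / 0.2716375 = -23.375 / 0.2716375 ≈ -86.052.

Δx_1 = -86.052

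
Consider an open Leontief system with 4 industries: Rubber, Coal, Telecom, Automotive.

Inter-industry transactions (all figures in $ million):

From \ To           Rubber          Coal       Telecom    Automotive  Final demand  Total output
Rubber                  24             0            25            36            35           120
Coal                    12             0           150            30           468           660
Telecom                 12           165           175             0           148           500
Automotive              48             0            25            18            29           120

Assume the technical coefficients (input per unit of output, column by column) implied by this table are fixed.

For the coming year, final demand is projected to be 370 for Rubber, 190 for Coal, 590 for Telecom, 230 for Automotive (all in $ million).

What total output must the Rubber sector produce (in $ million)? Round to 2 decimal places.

x_R = 825.34

Technical coefficients a_ij = z_ij / X_j:
  a_RR = 24/120 = 0.20, a_CR = 12/120 = 0.10, a_TR = 12/120 = 0.10, a_AR = 48/120 = 0.40
  a_RC = 0/660 = 0.00, a_CC = 0/660 = 0.00, a_TC = 165/660 = 0.25, a_AC = 0/660 = 0.00
  a_RT = 25/500 = 0.05, a_CT = 150/500 = 0.30, a_TT = 175/500 = 0.35, a_AT = 25/500 = 0.05
  a_RA = 36/120 = 0.30, a_CA = 30/120 = 0.25, a_TA = 0/120 = 0.00, a_AA = 18/120 = 0.15
I − A =
  [   0.80     0.00    -0.05    -0.30]
  [  -0.10     1.00    -0.30    -0.25]
  [  -0.10    -0.25     0.65     0.00]
  [  -0.40     0.00    -0.05     0.85]
Compute the cofactors C_ij = (−1)^(i+j)·(3×3 minor ij) of I−A; the adjugate is their transpose:
adj(I−A) = Cᵀ =
  [ 0.485625   0.014375   0.057500   0.175625]
  [ 0.147000   0.358250   0.188750   0.157250]
  [ 0.131250   0.140000   0.560000   0.087500]
  [ 0.236250   0.015000   0.060000   0.453750]
det(I−A) = Σ_j (I−A)_1j·C_1j = (0.80)(0.485625) + (0.00)(0.147000) + (-0.05)(0.131250) + (-0.30)(0.236250) = 0.3110625
(I − A)⁻¹ = adj(I−A) / det(I−A) ≈
  [   1.5612     0.0462     0.1849     0.5646]
  [   0.4726     1.1517     0.6068     0.5055]
  [   0.4219     0.4501     1.8003     0.2813]
  [   0.7595     0.0482     0.1929     1.4587]
x = (I − A)⁻¹ d = adj(I−A)·d / det(I−A), with det(I−A) = 0.3110625:
  x_R = (0.485625·370 + 0.014375·190 + 0.057500·590 + 0.175625·230) / 0.3110625 = 256.73125 / 0.3110625 ≈ 825.34
  x_C = (0.147000·370 + 0.358250·190 + 0.188750·590 + 0.157250·230) / 0.3110625 = 269.9875 / 0.3110625 ≈ 867.95
  x_T = (0.131250·370 + 0.140000·190 + 0.560000·590 + 0.087500·230) / 0.3110625 = 425.6875 / 0.3110625 ≈ 1368.50
  x_A = (0.236250·370 + 0.015000·190 + 0.060000·590 + 0.453750·230) / 0.3110625 = 230.025 / 0.3110625 ≈ 739.48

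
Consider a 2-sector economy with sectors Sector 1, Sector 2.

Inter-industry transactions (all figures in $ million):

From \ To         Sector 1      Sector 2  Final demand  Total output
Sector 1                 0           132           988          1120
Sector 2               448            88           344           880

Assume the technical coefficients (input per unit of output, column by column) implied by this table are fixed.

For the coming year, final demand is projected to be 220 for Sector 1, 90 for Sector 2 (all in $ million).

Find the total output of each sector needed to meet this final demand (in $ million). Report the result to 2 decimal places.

Technical coefficients a_ij = z_ij / X_j:
  a_11 = 0/1120 = 0.00, a_21 = 448/1120 = 0.40
  a_12 = 132/880 = 0.15, a_22 = 88/880 = 0.10
I − A =
  [   1.00    -0.15]
  [  -0.40     0.90]
det(I−A) = (1.00)(0.90) − (-0.15)(-0.40) = 0.8400
adj(I−A) = [[0.90, 0.15], [0.40, 1.00]]
(I − A)⁻¹ = adj(I−A) / det(I−A) ≈
  [   1.0714     0.1786]
  [   0.4762     1.1905]
x = (I − A)⁻¹ d = adj(I−A)·d / det(I−A), with det(I−A) = 0.8400:
  x_1 = (0.90·220 + 0.15·90) / 0.8400 = 211.50 / 0.8400 ≈ 251.79
  x_2 = (0.40·220 + 1.00·90) / 0.8400 = 178.00 / 0.8400 ≈ 211.90

x_1 = 251.79, x_2 = 211.90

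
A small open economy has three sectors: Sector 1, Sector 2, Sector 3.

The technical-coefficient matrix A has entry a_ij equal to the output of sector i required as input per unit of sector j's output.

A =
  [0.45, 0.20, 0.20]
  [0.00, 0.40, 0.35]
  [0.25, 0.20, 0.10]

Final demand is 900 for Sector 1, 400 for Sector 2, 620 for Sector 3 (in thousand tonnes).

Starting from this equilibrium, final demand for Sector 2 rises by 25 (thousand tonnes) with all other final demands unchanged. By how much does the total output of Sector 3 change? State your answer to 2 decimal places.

I − A =
  [   0.55    -0.20    -0.20]
  [   0.00     0.60    -0.35]
  [  -0.25    -0.20     0.90]
Cofactors of I−A, C_ij = (−1)^(i+j)·(minor ij) (rows/columns in the sector order above):
  C_11 = (0.60)(0.90) − (-0.35)(-0.20) = 0.4700
  C_12 = −[(0.00)(0.90) − (-0.35)(-0.25)] = 0.0875
  C_13 = (0.00)(-0.20) − (0.60)(-0.25) = 0.1500
  C_21 = −[(-0.20)(0.90) − (-0.20)(-0.20)] = 0.2200
  C_22 = (0.55)(0.90) − (-0.20)(-0.25) = 0.4450
  C_23 = −[(0.55)(-0.20) − (-0.20)(-0.25)] = 0.1600
  C_31 = (-0.20)(-0.35) − (-0.20)(0.60) = 0.1900
  C_32 = −[(0.55)(-0.35) − (-0.20)(0.00)] = 0.1925
  C_33 = (0.55)(0.60) − (-0.20)(0.00) = 0.3300
det(I−A) = Σ_j (I−A)_1j·C_1j = (0.55)(0.4700) + (-0.20)(0.0875) + (-0.20)(0.1500) = 0.2110
adj(I−A) = Cᵀ =
  [ 0.4700   0.2200   0.1900]
  [ 0.0875   0.4450   0.1925]
  [ 0.1500   0.1600   0.3300]
(I − A)⁻¹ = adj(I−A) / det(I−A) ≈
  [   2.2275     1.0427     0.9005]
  [   0.4147     2.1090     0.9123]
  [   0.7109     0.7583     1.5640]
Δx = (I − A)⁻¹ Δd with Δd having +25 in the Sector 2 component and 0 elsewhere.
So Δx_3 = L_32 · (+25), where L_32 = adj(I−A)_32 / det(I−A) = 0.1600 / 0.2110.
Δx_3 = 0.1600 × (+25) / 0.2110 = 4.00 / 0.2110 ≈ 18.96.

Δx_3 = 18.96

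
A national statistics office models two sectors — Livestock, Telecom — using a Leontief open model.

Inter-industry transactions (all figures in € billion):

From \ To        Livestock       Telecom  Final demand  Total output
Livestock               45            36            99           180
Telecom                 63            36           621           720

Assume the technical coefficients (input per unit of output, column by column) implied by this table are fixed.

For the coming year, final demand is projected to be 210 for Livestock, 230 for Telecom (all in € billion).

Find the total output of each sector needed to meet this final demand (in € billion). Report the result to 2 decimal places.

x_1 = 303.60, x_2 = 353.96

Technical coefficients a_ij = z_ij / X_j:
  a_11 = 45/180 = 0.25, a_21 = 63/180 = 0.35
  a_12 = 36/720 = 0.05, a_22 = 36/720 = 0.05
I − A =
  [   0.75    -0.05]
  [  -0.35     0.95]
det(I−A) = (0.75)(0.95) − (-0.05)(-0.35) = 0.6950
adj(I−A) = [[0.95, 0.05], [0.35, 0.75]]
(I − A)⁻¹ = adj(I−A) / det(I−A) ≈
  [   1.3669     0.0719]
  [   0.5036     1.0791]
x = (I − A)⁻¹ d = adj(I−A)·d / det(I−A), with det(I−A) = 0.6950:
  x_1 = (0.95·210 + 0.05·230) / 0.6950 = 211.00 / 0.6950 ≈ 303.60
  x_2 = (0.35·210 + 0.75·230) / 0.6950 = 246.00 / 0.6950 ≈ 353.96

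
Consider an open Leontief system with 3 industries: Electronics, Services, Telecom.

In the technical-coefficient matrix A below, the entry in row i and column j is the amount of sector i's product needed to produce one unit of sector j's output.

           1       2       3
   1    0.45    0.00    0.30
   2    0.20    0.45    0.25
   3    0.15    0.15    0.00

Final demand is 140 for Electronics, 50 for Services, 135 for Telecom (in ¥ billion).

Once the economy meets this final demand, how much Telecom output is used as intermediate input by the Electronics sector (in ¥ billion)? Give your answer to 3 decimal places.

I − A =
  [   0.55     0.00    -0.30]
  [  -0.20     0.55    -0.25]
  [  -0.15    -0.15     1.00]
Cofactors of I−A, C_ij = (−1)^(i+j)·(minor ij) (rows/columns in the sector order above):
  C_11 = (0.55)(1.00) − (-0.25)(-0.15) = 0.5125
  C_12 = −[(-0.20)(1.00) − (-0.25)(-0.15)] = 0.2375
  C_13 = (-0.20)(-0.15) − (0.55)(-0.15) = 0.1125
  C_21 = −[(0.00)(1.00) − (-0.30)(-0.15)] = 0.0450
  C_22 = (0.55)(1.00) − (-0.30)(-0.15) = 0.5050
  C_23 = −[(0.55)(-0.15) − (0.00)(-0.15)] = 0.0825
  C_31 = (0.00)(-0.25) − (-0.30)(0.55) = 0.1650
  C_32 = −[(0.55)(-0.25) − (-0.30)(-0.20)] = 0.1975
  C_33 = (0.55)(0.55) − (0.00)(-0.20) = 0.3025
det(I−A) = Σ_j (I−A)_1j·C_1j = (0.55)(0.5125) + (0.00)(0.2375) + (-0.30)(0.1125) = 0.248125
adj(I−A) = Cᵀ =
  [ 0.5125   0.0450   0.1650]
  [ 0.2375   0.5050   0.1975]
  [ 0.1125   0.0825   0.3025]
(I − A)⁻¹ = adj(I−A) / det(I−A) ≈
  [   2.0655     0.1814     0.6650]
  [   0.9572     2.0353     0.7960]
  [   0.4534     0.3325     1.2191]
First solve x = (I − A)⁻¹ d = adj(I−A)·d / det(I−A); in particular x_1 = (0.5125·140 + 0.0450·50 + 0.1650·135) / 0.248125 = 96.275 / 0.248125 ≈ 388.01008.
Intermediate flow from 3 to 1: z_31 = a_31 · x_1 = 0.15 × 96.275 / 0.248125 = 14.44125 / 0.248125 ≈ 58.202.

z_31 = 58.202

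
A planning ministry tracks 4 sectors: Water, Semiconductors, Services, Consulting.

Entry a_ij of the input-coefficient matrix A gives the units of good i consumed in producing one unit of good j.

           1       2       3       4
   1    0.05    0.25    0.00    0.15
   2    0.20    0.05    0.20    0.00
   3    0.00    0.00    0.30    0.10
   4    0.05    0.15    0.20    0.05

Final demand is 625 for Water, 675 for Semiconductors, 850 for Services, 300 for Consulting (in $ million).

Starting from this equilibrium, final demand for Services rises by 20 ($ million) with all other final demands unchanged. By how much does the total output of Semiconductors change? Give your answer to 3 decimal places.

Δx_2 = 6.869

I − A =
  [   0.95    -0.25     0.00    -0.15]
  [  -0.20     0.95    -0.20     0.00]
  [   0.00     0.00     0.70    -0.10]
  [  -0.05    -0.15    -0.20     0.95]
Compute the cofactors C_ij = (−1)^(i+j)·(3×3 minor ij) of I−A; the adjugate is their transpose:
adj(I−A) = Cᵀ =
  [ 0.60975   0.17700   0.08050   0.10475]
  [ 0.13000   0.60750   0.18500   0.04000]
  [ 0.00775   0.01550   0.79825   0.08525]
  [ 0.05425   0.10850   0.20150   0.59675]
det(I−A) = Σ_j (I−A)_1j·C_1j = (0.95)(0.60975) + (-0.25)(0.13000) + (0.00)(0.00775) + (-0.15)(0.05425) = 0.538625
(I − A)⁻¹ = adj(I−A) / det(I−A) ≈
  [   1.1320     0.3286     0.1495     0.1945]
  [   0.2414     1.1279     0.3435     0.0743]
  [   0.0144     0.0288     1.4820     0.1583]
  [   0.1007     0.2014     0.3741     1.1079]
Δx = (I − A)⁻¹ Δd with Δd having +20 in the Services component and 0 elsewhere.
So Δx_2 = L_23 · (+20), where L_23 = adj(I−A)_23 / det(I−A) = 0.18500 / 0.538625.
Δx_2 = 0.18500 × (+20) / 0.538625 = 3.70 / 0.538625 ≈ 6.869.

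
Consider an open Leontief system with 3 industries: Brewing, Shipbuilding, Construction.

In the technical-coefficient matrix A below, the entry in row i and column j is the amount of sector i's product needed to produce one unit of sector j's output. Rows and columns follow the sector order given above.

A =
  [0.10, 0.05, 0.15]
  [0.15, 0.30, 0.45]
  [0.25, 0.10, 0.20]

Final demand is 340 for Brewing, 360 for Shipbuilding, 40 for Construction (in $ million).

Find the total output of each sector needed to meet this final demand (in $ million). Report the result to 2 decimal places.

x_B = 472.39, x_S = 807.44, x_C = 298.55

I − A =
  [   0.90    -0.05    -0.15]
  [  -0.15     0.70    -0.45]
  [  -0.25    -0.10     0.80]
Cofactors of I−A, C_ij = (−1)^(i+j)·(minor ij) (rows/columns in the sector order above):
  C_11 = (0.70)(0.80) − (-0.45)(-0.10) = 0.5150
  C_12 = −[(-0.15)(0.80) − (-0.45)(-0.25)] = 0.2325
  C_13 = (-0.15)(-0.10) − (0.70)(-0.25) = 0.1900
  C_21 = −[(-0.05)(0.80) − (-0.15)(-0.10)] = 0.0550
  C_22 = (0.90)(0.80) − (-0.15)(-0.25) = 0.6825
  C_23 = −[(0.90)(-0.10) − (-0.05)(-0.25)] = 0.1025
  C_31 = (-0.05)(-0.45) − (-0.15)(0.70) = 0.1275
  C_32 = −[(0.90)(-0.45) − (-0.15)(-0.15)] = 0.4275
  C_33 = (0.90)(0.70) − (-0.05)(-0.15) = 0.6225
det(I−A) = Σ_j (I−A)_1j·C_1j = (0.90)(0.5150) + (-0.05)(0.2325) + (-0.15)(0.1900) = 0.423375
adj(I−A) = Cᵀ =
  [ 0.5150   0.0550   0.1275]
  [ 0.2325   0.6825   0.4275]
  [ 0.1900   0.1025   0.6225]
(I − A)⁻¹ = adj(I−A) / det(I−A) ≈
  [   1.2164     0.1299     0.3012]
  [   0.5492     1.6120     1.0097]
  [   0.4488     0.2421     1.4703]
x = (I − A)⁻¹ d = adj(I−A)·d / det(I−A), with det(I−A) = 0.423375:
  x_B = (0.5150·340 + 0.0550·360 + 0.1275·40) / 0.423375 = 200.00 / 0.423375 ≈ 472.39
  x_S = (0.2325·340 + 0.6825·360 + 0.4275·40) / 0.423375 = 341.85 / 0.423375 ≈ 807.44
  x_C = (0.1900·340 + 0.1025·360 + 0.6225·40) / 0.423375 = 126.40 / 0.423375 ≈ 298.55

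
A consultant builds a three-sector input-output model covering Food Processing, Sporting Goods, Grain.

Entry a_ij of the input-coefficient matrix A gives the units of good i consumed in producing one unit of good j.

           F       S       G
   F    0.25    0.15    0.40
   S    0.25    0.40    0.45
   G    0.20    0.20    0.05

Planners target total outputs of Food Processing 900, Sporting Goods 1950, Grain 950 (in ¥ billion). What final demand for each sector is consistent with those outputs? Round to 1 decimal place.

d_F = 2.5, d_S = 517.5, d_G = 332.5

I − A =
  [   0.75    -0.15    -0.40]
  [  -0.25     0.60    -0.45]
  [  -0.20    -0.20     0.95]
d = (I − A) x:
  d_F = (+0.75)·900 + (-0.15)·1950 + (-0.40)·950 = 2.5
  d_S = (-0.25)·900 + (+0.60)·1950 + (-0.45)·950 = 517.5
  d_G = (-0.20)·900 + (-0.20)·1950 + (+0.95)·950 = 332.5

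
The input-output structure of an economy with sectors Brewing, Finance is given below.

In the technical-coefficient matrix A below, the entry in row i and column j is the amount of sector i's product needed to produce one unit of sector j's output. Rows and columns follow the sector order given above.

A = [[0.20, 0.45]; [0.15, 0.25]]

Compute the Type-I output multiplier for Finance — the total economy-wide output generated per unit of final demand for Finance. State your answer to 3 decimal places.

m_F = 2.347

I − A =
  [   0.80    -0.45]
  [  -0.15     0.75]
det(I−A) = (0.80)(0.75) − (-0.45)(-0.15) = 0.5325
adj(I−A) = [[0.75, 0.45], [0.15, 0.80]]
(I − A)⁻¹ = adj(I−A) / det(I−A) ≈
  [   1.4085     0.8451]
  [   0.2817     1.5023]
The output multiplier for sector j is the column-j sum of the Leontief inverse (I − A)⁻¹ = adj(I−A) / det(I−A).
Column F of adj(I−A): (0.45, 0.80); det(I−A) = 0.5325.
m_F = (0.45 + 0.80) / 0.5325 = 1.25 / 0.5325 ≈ 2.347.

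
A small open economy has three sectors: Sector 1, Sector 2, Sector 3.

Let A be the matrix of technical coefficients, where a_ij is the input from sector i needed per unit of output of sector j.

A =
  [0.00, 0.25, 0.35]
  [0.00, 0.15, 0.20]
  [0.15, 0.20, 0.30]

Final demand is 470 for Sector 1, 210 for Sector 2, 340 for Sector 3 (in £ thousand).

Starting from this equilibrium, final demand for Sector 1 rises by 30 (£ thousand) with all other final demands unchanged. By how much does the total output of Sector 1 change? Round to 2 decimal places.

Δx_1 = 33.11

I − A =
  [   1.00    -0.25    -0.35]
  [   0.00     0.85    -0.20]
  [  -0.15    -0.20     0.70]
Cofactors of I−A, C_ij = (−1)^(i+j)·(minor ij) (rows/columns in the sector order above):
  C_11 = (0.85)(0.70) − (-0.20)(-0.20) = 0.5550
  C_12 = −[(0.00)(0.70) − (-0.20)(-0.15)] = 0.0300
  C_13 = (0.00)(-0.20) − (0.85)(-0.15) = 0.1275
  C_21 = −[(-0.25)(0.70) − (-0.35)(-0.20)] = 0.2450
  C_22 = (1.00)(0.70) − (-0.35)(-0.15) = 0.6475
  C_23 = −[(1.00)(-0.20) − (-0.25)(-0.15)] = 0.2375
  C_31 = (-0.25)(-0.20) − (-0.35)(0.85) = 0.3475
  C_32 = −[(1.00)(-0.20) − (-0.35)(0.00)] = 0.2000
  C_33 = (1.00)(0.85) − (-0.25)(0.00) = 0.8500
det(I−A) = Σ_j (I−A)_1j·C_1j = (1.00)(0.5550) + (-0.25)(0.0300) + (-0.35)(0.1275) = 0.502875
adj(I−A) = Cᵀ =
  [ 0.5550   0.2450   0.3475]
  [ 0.0300   0.6475   0.2000]
  [ 0.1275   0.2375   0.8500]
(I − A)⁻¹ = adj(I−A) / det(I−A) ≈
  [   1.1037     0.4872     0.6910]
  [   0.0597     1.2876     0.3977]
  [   0.2535     0.4723     1.6903]
Δx = (I − A)⁻¹ Δd with Δd having +30 in the Sector 1 component and 0 elsewhere.
So Δx_1 = L_11 · (+30), where L_11 = adj(I−A)_11 / det(I−A) = 0.5550 / 0.502875.
Δx_1 = 0.5550 × (+30) / 0.502875 = 16.65 / 0.502875 ≈ 33.11.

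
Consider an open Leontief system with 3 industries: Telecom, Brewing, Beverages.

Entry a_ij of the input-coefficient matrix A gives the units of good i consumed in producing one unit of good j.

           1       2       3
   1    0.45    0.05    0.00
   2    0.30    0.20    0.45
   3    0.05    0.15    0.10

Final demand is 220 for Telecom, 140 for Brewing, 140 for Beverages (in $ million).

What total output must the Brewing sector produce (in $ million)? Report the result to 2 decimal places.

x_2 = 488.89

I − A =
  [   0.55    -0.05     0.00]
  [  -0.30     0.80    -0.45]
  [  -0.05    -0.15     0.90]
Cofactors of I−A, C_ij = (−1)^(i+j)·(minor ij) (rows/columns in the sector order above):
  C_11 = (0.80)(0.90) − (-0.45)(-0.15) = 0.6525
  C_12 = −[(-0.30)(0.90) − (-0.45)(-0.05)] = 0.2925
  C_13 = (-0.30)(-0.15) − (0.80)(-0.05) = 0.0850
  C_21 = −[(-0.05)(0.90) − (0.00)(-0.15)] = 0.0450
  C_22 = (0.55)(0.90) − (0.00)(-0.05) = 0.4950
  C_23 = −[(0.55)(-0.15) − (-0.05)(-0.05)] = 0.0850
  C_31 = (-0.05)(-0.45) − (0.00)(0.80) = 0.0225
  C_32 = −[(0.55)(-0.45) − (0.00)(-0.30)] = 0.2475
  C_33 = (0.55)(0.80) − (-0.05)(-0.30) = 0.4250
det(I−A) = Σ_j (I−A)_1j·C_1j = (0.55)(0.6525) + (-0.05)(0.2925) + (0.00)(0.0850) = 0.34425
adj(I−A) = Cᵀ =
  [ 0.6525   0.0450   0.0225]
  [ 0.2925   0.4950   0.2475]
  [ 0.0850   0.0850   0.4250]
(I − A)⁻¹ = adj(I−A) / det(I−A) ≈
  [   1.8954     0.1307     0.0654]
  [   0.8497     1.4379     0.7190]
  [   0.2469     0.2469     1.2346]
x = (I − A)⁻¹ d = adj(I−A)·d / det(I−A), with det(I−A) = 0.34425:
  x_1 = (0.6525·220 + 0.0450·140 + 0.0225·140) / 0.34425 = 153.00 / 0.34425 ≈ 444.44
  x_2 = (0.2925·220 + 0.4950·140 + 0.2475·140) / 0.34425 = 168.30 / 0.34425 ≈ 488.89
  x_3 = (0.0850·220 + 0.0850·140 + 0.4250·140) / 0.34425 = 90.10 / 0.34425 ≈ 261.73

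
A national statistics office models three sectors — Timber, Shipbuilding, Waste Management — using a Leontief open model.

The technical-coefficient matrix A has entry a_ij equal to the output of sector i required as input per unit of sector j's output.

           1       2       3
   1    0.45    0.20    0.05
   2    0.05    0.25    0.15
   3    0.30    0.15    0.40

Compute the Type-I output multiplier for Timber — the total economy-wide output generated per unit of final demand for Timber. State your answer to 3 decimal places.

m_1 = 3.525

I − A =
  [   0.55    -0.20    -0.05]
  [  -0.05     0.75    -0.15]
  [  -0.30    -0.15     0.60]
Cofactors of I−A, C_ij = (−1)^(i+j)·(minor ij) (rows/columns in the sector order above):
  C_11 = (0.75)(0.60) − (-0.15)(-0.15) = 0.4275
  C_12 = −[(-0.05)(0.60) − (-0.15)(-0.30)] = 0.0750
  C_13 = (-0.05)(-0.15) − (0.75)(-0.30) = 0.2325
  C_21 = −[(-0.20)(0.60) − (-0.05)(-0.15)] = 0.1275
  C_22 = (0.55)(0.60) − (-0.05)(-0.30) = 0.3150
  C_23 = −[(0.55)(-0.15) − (-0.20)(-0.30)] = 0.1425
  C_31 = (-0.20)(-0.15) − (-0.05)(0.75) = 0.0675
  C_32 = −[(0.55)(-0.15) − (-0.05)(-0.05)] = 0.0850
  C_33 = (0.55)(0.75) − (-0.20)(-0.05) = 0.4025
det(I−A) = Σ_j (I−A)_1j·C_1j = (0.55)(0.4275) + (-0.20)(0.0750) + (-0.05)(0.2325) = 0.2085
adj(I−A) = Cᵀ =
  [ 0.4275   0.1275   0.0675]
  [ 0.0750   0.3150   0.0850]
  [ 0.2325   0.1425   0.4025]
(I − A)⁻¹ = adj(I−A) / det(I−A) ≈
  [   2.0504     0.6115     0.3237]
  [   0.3597     1.5108     0.4077]
  [   1.1151     0.6835     1.9305]
The output multiplier for sector j is the column-j sum of the Leontief inverse (I − A)⁻¹ = adj(I−A) / det(I−A).
Column 1 of adj(I−A): (0.4275, 0.0750, 0.2325); det(I−A) = 0.2085.
m_1 = (0.4275 + 0.0750 + 0.2325) / 0.2085 = 0.735 / 0.2085 ≈ 3.525.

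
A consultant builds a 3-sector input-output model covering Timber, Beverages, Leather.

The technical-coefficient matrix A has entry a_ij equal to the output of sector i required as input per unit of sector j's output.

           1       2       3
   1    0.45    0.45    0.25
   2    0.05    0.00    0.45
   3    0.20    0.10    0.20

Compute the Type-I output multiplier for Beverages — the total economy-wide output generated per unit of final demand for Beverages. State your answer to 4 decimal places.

m_2 = 3.0115

I − A =
  [   0.55    -0.45    -0.25]
  [  -0.05     1.00    -0.45]
  [  -0.20    -0.10     0.80]
Cofactors of I−A, C_ij = (−1)^(i+j)·(minor ij) (rows/columns in the sector order above):
  C_11 = (1.00)(0.80) − (-0.45)(-0.10) = 0.7550
  C_12 = −[(-0.05)(0.80) − (-0.45)(-0.20)] = 0.1300
  C_13 = (-0.05)(-0.10) − (1.00)(-0.20) = 0.2050
  C_21 = −[(-0.45)(0.80) − (-0.25)(-0.10)] = 0.3850
  C_22 = (0.55)(0.80) − (-0.25)(-0.20) = 0.3900
  C_23 = −[(0.55)(-0.10) − (-0.45)(-0.20)] = 0.1450
  C_31 = (-0.45)(-0.45) − (-0.25)(1.00) = 0.4525
  C_32 = −[(0.55)(-0.45) − (-0.25)(-0.05)] = 0.2600
  C_33 = (0.55)(1.00) − (-0.45)(-0.05) = 0.5275
det(I−A) = Σ_j (I−A)_1j·C_1j = (0.55)(0.7550) + (-0.45)(0.1300) + (-0.25)(0.2050) = 0.3055
adj(I−A) = Cᵀ =
  [ 0.7550   0.3850   0.4525]
  [ 0.1300   0.3900   0.2600]
  [ 0.2050   0.1450   0.5275]
(I − A)⁻¹ = adj(I−A) / det(I−A) ≈
  [   2.47136     1.26023     1.48118]
  [   0.42553     1.27660     0.85106]
  [   0.67103     0.47463     1.72668]
The output multiplier for sector j is the column-j sum of the Leontief inverse (I − A)⁻¹ = adj(I−A) / det(I−A).
Column 2 of adj(I−A): (0.3850, 0.3900, 0.1450); det(I−A) = 0.3055.
m_2 = (0.3850 + 0.3900 + 0.1450) / 0.3055 = 0.92 / 0.3055 ≈ 3.0115.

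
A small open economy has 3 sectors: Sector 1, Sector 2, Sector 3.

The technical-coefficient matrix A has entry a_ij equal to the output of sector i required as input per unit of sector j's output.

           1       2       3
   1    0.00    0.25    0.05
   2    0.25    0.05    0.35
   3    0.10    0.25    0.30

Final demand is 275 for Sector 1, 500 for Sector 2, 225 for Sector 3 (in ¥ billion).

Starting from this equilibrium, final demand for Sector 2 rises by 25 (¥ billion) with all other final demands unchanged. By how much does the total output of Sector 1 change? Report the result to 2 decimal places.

Δx_1 = 9.06

I − A =
  [   1.00    -0.25    -0.05]
  [  -0.25     0.95    -0.35]
  [  -0.10    -0.25     0.70]
Cofactors of I−A, C_ij = (−1)^(i+j)·(minor ij) (rows/columns in the sector order above):
  C_11 = (0.95)(0.70) − (-0.35)(-0.25) = 0.5775
  C_12 = −[(-0.25)(0.70) − (-0.35)(-0.10)] = 0.2100
  C_13 = (-0.25)(-0.25) − (0.95)(-0.10) = 0.1575
  C_21 = −[(-0.25)(0.70) − (-0.05)(-0.25)] = 0.1875
  C_22 = (1.00)(0.70) − (-0.05)(-0.10) = 0.6950
  C_23 = −[(1.00)(-0.25) − (-0.25)(-0.10)] = 0.2750
  C_31 = (-0.25)(-0.35) − (-0.05)(0.95) = 0.1350
  C_32 = −[(1.00)(-0.35) − (-0.05)(-0.25)] = 0.3625
  C_33 = (1.00)(0.95) − (-0.25)(-0.25) = 0.8875
det(I−A) = Σ_j (I−A)_1j·C_1j = (1.00)(0.5775) + (-0.25)(0.2100) + (-0.05)(0.1575) = 0.517125
adj(I−A) = Cᵀ =
  [ 0.5775   0.1875   0.1350]
  [ 0.2100   0.6950   0.3625]
  [ 0.1575   0.2750   0.8875]
(I − A)⁻¹ = adj(I−A) / det(I−A) ≈
  [   1.1168     0.3626     0.2611]
  [   0.4061     1.3440     0.7010]
  [   0.3046     0.5318     1.7162]
Δx = (I − A)⁻¹ Δd with Δd having +25 in the Sector 2 component and 0 elsewhere.
So Δx_1 = L_12 · (+25), where L_12 = adj(I−A)_12 / det(I−A) = 0.1875 / 0.517125.
Δx_1 = 0.1875 × (+25) / 0.517125 = 4.6875 / 0.517125 ≈ 9.06.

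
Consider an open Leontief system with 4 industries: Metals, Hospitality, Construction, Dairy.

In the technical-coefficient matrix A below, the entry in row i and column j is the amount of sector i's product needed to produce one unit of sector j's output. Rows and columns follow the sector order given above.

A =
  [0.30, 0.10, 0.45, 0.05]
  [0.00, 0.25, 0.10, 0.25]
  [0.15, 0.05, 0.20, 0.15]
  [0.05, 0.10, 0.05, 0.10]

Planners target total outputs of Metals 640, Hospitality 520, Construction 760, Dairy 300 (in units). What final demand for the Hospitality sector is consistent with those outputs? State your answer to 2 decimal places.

d_2 = 239.00

I − A =
  [   0.70    -0.10    -0.45    -0.05]
  [   0.00     0.75    -0.10    -0.25]
  [  -0.15    -0.05     0.80    -0.15]
  [  -0.05    -0.10    -0.05     0.90]
d = (I − A) x:
  d_1 = (+0.70)·640 + (-0.10)·520 + (-0.45)·760 + (-0.05)·300 = 39.00
  d_2 = (+0.00)·640 + (+0.75)·520 + (-0.10)·760 + (-0.25)·300 = 239.00
  d_3 = (-0.15)·640 + (-0.05)·520 + (+0.80)·760 + (-0.15)·300 = 441.00
  d_4 = (-0.05)·640 + (-0.10)·520 + (-0.05)·760 + (+0.90)·300 = 148.00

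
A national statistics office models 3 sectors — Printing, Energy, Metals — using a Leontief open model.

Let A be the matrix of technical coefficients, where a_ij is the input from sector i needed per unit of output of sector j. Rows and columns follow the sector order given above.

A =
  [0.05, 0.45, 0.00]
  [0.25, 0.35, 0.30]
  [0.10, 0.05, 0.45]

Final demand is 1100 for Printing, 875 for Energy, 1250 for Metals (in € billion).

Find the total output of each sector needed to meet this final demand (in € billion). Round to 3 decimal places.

x_1 = 3048.250, x_2 = 3990.750, x_3 = 3189.750

I − A =
  [   0.95    -0.45     0.00]
  [  -0.25     0.65    -0.30]
  [  -0.10    -0.05     0.55]
Cofactors of I−A, C_ij = (−1)^(i+j)·(minor ij) (rows/columns in the sector order above):
  C_11 = (0.65)(0.55) − (-0.30)(-0.05) = 0.3425
  C_12 = −[(-0.25)(0.55) − (-0.30)(-0.10)] = 0.1675
  C_13 = (-0.25)(-0.05) − (0.65)(-0.10) = 0.0775
  C_21 = −[(-0.45)(0.55) − (0.00)(-0.05)] = 0.2475
  C_22 = (0.95)(0.55) − (0.00)(-0.10) = 0.5225
  C_23 = −[(0.95)(-0.05) − (-0.45)(-0.10)] = 0.0925
  C_31 = (-0.45)(-0.30) − (0.00)(0.65) = 0.1350
  C_32 = −[(0.95)(-0.30) − (0.00)(-0.25)] = 0.2850
  C_33 = (0.95)(0.65) − (-0.45)(-0.25) = 0.5050
det(I−A) = Σ_j (I−A)_1j·C_1j = (0.95)(0.3425) + (-0.45)(0.1675) + (0.00)(0.0775) = 0.2500
adj(I−A) = Cᵀ =
  [ 0.3425   0.2475   0.1350]
  [ 0.1675   0.5225   0.2850]
  [ 0.0775   0.0925   0.5050]
(I − A)⁻¹ = adj(I−A) / det(I−A) ≈
  [   1.3700     0.9900     0.5400]
  [   0.6700     2.0900     1.1400]
  [   0.3100     0.3700     2.0200]
x = (I − A)⁻¹ d = adj(I−A)·d / det(I−A), with det(I−A) = 0.2500:
  x_1 = (0.3425·1100 + 0.2475·875 + 0.1350·1250) / 0.2500 = 762.0625 / 0.2500 = 3048.250
  x_2 = (0.1675·1100 + 0.5225·875 + 0.2850·1250) / 0.2500 = 997.6875 / 0.2500 = 3990.750
  x_3 = (0.0775·1100 + 0.0925·875 + 0.5050·1250) / 0.2500 = 797.4375 / 0.2500 = 3189.750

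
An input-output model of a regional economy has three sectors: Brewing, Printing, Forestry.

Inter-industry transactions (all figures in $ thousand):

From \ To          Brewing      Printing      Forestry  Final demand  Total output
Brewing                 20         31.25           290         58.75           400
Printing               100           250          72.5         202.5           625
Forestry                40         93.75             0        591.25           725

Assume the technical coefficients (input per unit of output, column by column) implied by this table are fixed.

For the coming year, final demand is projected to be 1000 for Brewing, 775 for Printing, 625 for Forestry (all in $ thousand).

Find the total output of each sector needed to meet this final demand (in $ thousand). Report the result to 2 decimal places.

Technical coefficients a_ij = z_ij / X_j:
  a_BB = 20/400 = 0.05, a_PB = 100/400 = 0.25, a_FB = 40/400 = 0.10
  a_BP = 31.25/625 = 0.05, a_PP = 250/625 = 0.40, a_FP = 93.75/625 = 0.15
  a_BF = 290/725 = 0.40, a_PF = 72.5/725 = 0.10, a_FF = 0/725 = 0.00
I − A =
  [   0.95    -0.05    -0.40]
  [  -0.25     0.60    -0.10]
  [  -0.10    -0.15     1.00]
Cofactors of I−A, C_ij = (−1)^(i+j)·(minor ij) (rows/columns in the sector order above):
  C_11 = (0.60)(1.00) − (-0.10)(-0.15) = 0.5850
  C_12 = −[(-0.25)(1.00) − (-0.10)(-0.10)] = 0.2600
  C_13 = (-0.25)(-0.15) − (0.60)(-0.10) = 0.0975
  C_21 = −[(-0.05)(1.00) − (-0.40)(-0.15)] = 0.1100
  C_22 = (0.95)(1.00) − (-0.40)(-0.10) = 0.9100
  C_23 = −[(0.95)(-0.15) − (-0.05)(-0.10)] = 0.1475
  C_31 = (-0.05)(-0.10) − (-0.40)(0.60) = 0.2450
  C_32 = −[(0.95)(-0.10) − (-0.40)(-0.25)] = 0.1950
  C_33 = (0.95)(0.60) − (-0.05)(-0.25) = 0.5575
det(I−A) = Σ_j (I−A)_1j·C_1j = (0.95)(0.5850) + (-0.05)(0.2600) + (-0.40)(0.0975) = 0.50375
adj(I−A) = Cᵀ =
  [ 0.5850   0.1100   0.2450]
  [ 0.2600   0.9100   0.1950]
  [ 0.0975   0.1475   0.5575]
(I − A)⁻¹ = adj(I−A) / det(I−A) ≈
  [   1.1613     0.2184     0.4864]
  [   0.5161     1.8065     0.3871]
  [   0.1935     0.2928     1.1067]
x = (I − A)⁻¹ d = adj(I−A)·d / det(I−A), with det(I−A) = 0.50375:
  x_B = (0.5850·1000 + 0.1100·775 + 0.2450·625) / 0.50375 = 823.375 / 0.50375 ≈ 1634.49
  x_P = (0.2600·1000 + 0.9100·775 + 0.1950·625) / 0.50375 = 1087.125 / 0.50375 ≈ 2158.06
  x_F = (0.0975·1000 + 0.1475·775 + 0.5575·625) / 0.50375 = 560.25 / 0.50375 ≈ 1112.16

x_B = 1634.49, x_P = 2158.06, x_F = 1112.16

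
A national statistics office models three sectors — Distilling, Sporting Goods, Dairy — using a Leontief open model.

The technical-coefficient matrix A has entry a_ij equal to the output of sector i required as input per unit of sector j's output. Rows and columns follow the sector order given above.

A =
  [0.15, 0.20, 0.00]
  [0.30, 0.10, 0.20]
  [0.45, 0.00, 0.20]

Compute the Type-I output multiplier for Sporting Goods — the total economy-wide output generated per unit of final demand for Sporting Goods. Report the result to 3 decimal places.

m_2 = 1.703

I − A =
  [   0.85    -0.20     0.00]
  [  -0.30     0.90    -0.20]
  [  -0.45     0.00     0.80]
Cofactors of I−A, C_ij = (−1)^(i+j)·(minor ij) (rows/columns in the sector order above):
  C_11 = (0.90)(0.80) − (-0.20)(0.00) = 0.7200
  C_12 = −[(-0.30)(0.80) − (-0.20)(-0.45)] = 0.3300
  C_13 = (-0.30)(0.00) − (0.90)(-0.45) = 0.4050
  C_21 = −[(-0.20)(0.80) − (0.00)(0.00)] = 0.1600
  C_22 = (0.85)(0.80) − (0.00)(-0.45) = 0.6800
  C_23 = −[(0.85)(0.00) − (-0.20)(-0.45)] = 0.0900
  C_31 = (-0.20)(-0.20) − (0.00)(0.90) = 0.0400
  C_32 = −[(0.85)(-0.20) − (0.00)(-0.30)] = 0.1700
  C_33 = (0.85)(0.90) − (-0.20)(-0.30) = 0.7050
det(I−A) = Σ_j (I−A)_1j·C_1j = (0.85)(0.7200) + (-0.20)(0.3300) + (0.00)(0.4050) = 0.5460
adj(I−A) = Cᵀ =
  [ 0.7200   0.1600   0.0400]
  [ 0.3300   0.6800   0.1700]
  [ 0.4050   0.0900   0.7050]
(I − A)⁻¹ = adj(I−A) / det(I−A) ≈
  [   1.3187     0.2930     0.0733]
  [   0.6044     1.2454     0.3114]
  [   0.7418     0.1648     1.2912]
The output multiplier for sector j is the column-j sum of the Leontief inverse (I − A)⁻¹ = adj(I−A) / det(I−A).
Column 2 of adj(I−A): (0.1600, 0.6800, 0.0900); det(I−A) = 0.5460.
m_2 = (0.1600 + 0.6800 + 0.0900) / 0.5460 = 0.93 / 0.5460 ≈ 1.703.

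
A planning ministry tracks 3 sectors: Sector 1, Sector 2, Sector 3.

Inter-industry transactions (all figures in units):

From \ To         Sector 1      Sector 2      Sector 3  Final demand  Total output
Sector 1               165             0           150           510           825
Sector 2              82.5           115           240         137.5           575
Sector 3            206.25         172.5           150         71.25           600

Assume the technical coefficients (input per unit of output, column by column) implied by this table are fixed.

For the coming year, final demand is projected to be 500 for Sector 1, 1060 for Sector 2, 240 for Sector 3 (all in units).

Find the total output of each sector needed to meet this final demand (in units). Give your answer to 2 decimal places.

Technical coefficients a_ij = z_ij / X_j:
  a_11 = 165/825 = 0.20, a_21 = 82.5/825 = 0.10, a_31 = 206.25/825 = 0.25
  a_12 = 0/575 = 0.00, a_22 = 115/575 = 0.20, a_32 = 172.5/575 = 0.30
  a_13 = 150/600 = 0.25, a_23 = 240/600 = 0.40, a_33 = 150/600 = 0.25
I − A =
  [   0.80     0.00    -0.25]
  [  -0.10     0.80    -0.40]
  [  -0.25    -0.30     0.75]
Cofactors of I−A, C_ij = (−1)^(i+j)·(minor ij) (rows/columns in the sector order above):
  C_11 = (0.80)(0.75) − (-0.40)(-0.30) = 0.4800
  C_12 = −[(-0.10)(0.75) − (-0.40)(-0.25)] = 0.1750
  C_13 = (-0.10)(-0.30) − (0.80)(-0.25) = 0.2300
  C_21 = −[(0.00)(0.75) − (-0.25)(-0.30)] = 0.0750
  C_22 = (0.80)(0.75) − (-0.25)(-0.25) = 0.5375
  C_23 = −[(0.80)(-0.30) − (0.00)(-0.25)] = 0.2400
  C_31 = (0.00)(-0.40) − (-0.25)(0.80) = 0.2000
  C_32 = −[(0.80)(-0.40) − (-0.25)(-0.10)] = 0.3450
  C_33 = (0.80)(0.80) − (0.00)(-0.10) = 0.6400
det(I−A) = Σ_j (I−A)_1j·C_1j = (0.80)(0.4800) + (0.00)(0.1750) + (-0.25)(0.2300) = 0.3265
adj(I−A) = Cᵀ =
  [ 0.4800   0.0750   0.2000]
  [ 0.1750   0.5375   0.3450]
  [ 0.2300   0.2400   0.6400]
(I − A)⁻¹ = adj(I−A) / det(I−A) ≈
  [   1.4701     0.2297     0.6126]
  [   0.5360     1.6462     1.0567]
  [   0.7044     0.7351     1.9602]
x = (I − A)⁻¹ d = adj(I−A)·d / det(I−A), with det(I−A) = 0.3265:
  x_1 = (0.4800·500 + 0.0750·1060 + 0.2000·240) / 0.3265 = 367.50 / 0.3265 ≈ 1125.57
  x_2 = (0.1750·500 + 0.5375·1060 + 0.3450·240) / 0.3265 = 740.05 / 0.3265 ≈ 2266.62
  x_3 = (0.2300·500 + 0.2400·1060 + 0.6400·240) / 0.3265 = 523.00 / 0.3265 ≈ 1601.84

x_1 = 1125.57, x_2 = 2266.62, x_3 = 1601.84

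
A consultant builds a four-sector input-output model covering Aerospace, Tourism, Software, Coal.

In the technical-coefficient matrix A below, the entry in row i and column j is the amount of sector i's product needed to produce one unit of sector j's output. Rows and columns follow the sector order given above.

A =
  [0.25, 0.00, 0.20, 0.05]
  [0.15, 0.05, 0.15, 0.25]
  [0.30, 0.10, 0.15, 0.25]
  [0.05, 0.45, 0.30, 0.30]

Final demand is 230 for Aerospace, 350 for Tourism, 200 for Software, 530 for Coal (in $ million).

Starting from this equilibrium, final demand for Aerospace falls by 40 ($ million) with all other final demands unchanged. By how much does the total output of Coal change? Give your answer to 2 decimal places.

I − A =
  [   0.75     0.00    -0.20    -0.05]
  [  -0.15     0.95    -0.15    -0.25]
  [  -0.30    -0.10     0.85    -0.25]
  [  -0.05    -0.45    -0.30     0.70]
Compute the cofactors C_ij = (−1)^(i+j)·(3×3 minor ij) of I−A; the adjugate is their transpose:
adj(I−A) = Cᵀ =
  [ 0.363500   0.057125   0.128125   0.092125]
  [ 0.144500   0.338875   0.160375   0.188625]
  [ 0.206250   0.143375   0.408625   0.211875]
  [ 0.207250   0.283375   0.287375   0.534375]
det(I−A) = Σ_j (I−A)_1j·C_1j = (0.75)(0.363500) + (0.00)(0.144500) + (-0.20)(0.206250) + (-0.05)(0.207250) = 0.2210125
(I − A)⁻¹ = adj(I−A) / det(I−A) ≈
  [   1.6447     0.2585     0.5797     0.4168]
  [   0.6538     1.5333     0.7256     0.8535]
  [   0.9332     0.6487     1.8489     0.9587]
  [   0.9377     1.2822     1.3003     2.4178]
Δx = (I − A)⁻¹ Δd with Δd having -40 in the Aerospace component and 0 elsewhere.
So Δx_C = L_CA · (-40), where L_CA = adj(I−A)_CA / det(I−A) = 0.207250 / 0.2210125.
Δx_C = 0.207250 × (-40) / 0.2210125 = -8.29 / 0.2210125 ≈ -37.51.

Δx_C = -37.51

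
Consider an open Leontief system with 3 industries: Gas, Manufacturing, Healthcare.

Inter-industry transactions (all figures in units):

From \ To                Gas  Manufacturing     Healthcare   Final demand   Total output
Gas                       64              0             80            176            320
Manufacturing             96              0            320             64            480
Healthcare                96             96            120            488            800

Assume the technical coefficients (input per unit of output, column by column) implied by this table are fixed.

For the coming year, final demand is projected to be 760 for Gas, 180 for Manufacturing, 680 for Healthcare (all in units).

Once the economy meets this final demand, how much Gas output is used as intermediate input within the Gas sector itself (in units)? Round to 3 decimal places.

z_GG = 226.483

Technical coefficients a_ij = z_ij / X_j:
  a_GG = 64/320 = 0.20, a_MG = 96/320 = 0.30, a_HG = 96/320 = 0.30
  a_GM = 0/480 = 0.00, a_MM = 0/480 = 0.00, a_HM = 96/480 = 0.20
  a_GH = 80/800 = 0.10, a_MH = 320/800 = 0.40, a_HH = 120/800 = 0.15
I − A =
  [   0.80     0.00    -0.10]
  [  -0.30     1.00    -0.40]
  [  -0.30    -0.20     0.85]
Cofactors of I−A, C_ij = (−1)^(i+j)·(minor ij) (rows/columns in the sector order above):
  C_11 = (1.00)(0.85) − (-0.40)(-0.20) = 0.7700
  C_12 = −[(-0.30)(0.85) − (-0.40)(-0.30)] = 0.3750
  C_13 = (-0.30)(-0.20) − (1.00)(-0.30) = 0.3600
  C_21 = −[(0.00)(0.85) − (-0.10)(-0.20)] = 0.0200
  C_22 = (0.80)(0.85) − (-0.10)(-0.30) = 0.6500
  C_23 = −[(0.80)(-0.20) − (0.00)(-0.30)] = 0.1600
  C_31 = (0.00)(-0.40) − (-0.10)(1.00) = 0.1000
  C_32 = −[(0.80)(-0.40) − (-0.10)(-0.30)] = 0.3500
  C_33 = (0.80)(1.00) − (0.00)(-0.30) = 0.8000
det(I−A) = Σ_j (I−A)_1j·C_1j = (0.80)(0.7700) + (0.00)(0.3750) + (-0.10)(0.3600) = 0.5800
adj(I−A) = Cᵀ =
  [ 0.7700   0.0200   0.1000]
  [ 0.3750   0.6500   0.3500]
  [ 0.3600   0.1600   0.8000]
(I − A)⁻¹ = adj(I−A) / det(I−A) ≈
  [   1.3276     0.0345     0.1724]
  [   0.6466     1.1207     0.6034]
  [   0.6207     0.2759     1.3793]
First solve x = (I − A)⁻¹ d = adj(I−A)·d / det(I−A); in particular x_G = (0.7700·760 + 0.0200·180 + 0.1000·680) / 0.5800 = 656.80 / 0.5800 ≈ 1132.41379.
Intermediate flow from G to G: z_GG = a_GG · x_G = 0.20 × 656.80 / 0.5800 = 131.36 / 0.5800 ≈ 226.483.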